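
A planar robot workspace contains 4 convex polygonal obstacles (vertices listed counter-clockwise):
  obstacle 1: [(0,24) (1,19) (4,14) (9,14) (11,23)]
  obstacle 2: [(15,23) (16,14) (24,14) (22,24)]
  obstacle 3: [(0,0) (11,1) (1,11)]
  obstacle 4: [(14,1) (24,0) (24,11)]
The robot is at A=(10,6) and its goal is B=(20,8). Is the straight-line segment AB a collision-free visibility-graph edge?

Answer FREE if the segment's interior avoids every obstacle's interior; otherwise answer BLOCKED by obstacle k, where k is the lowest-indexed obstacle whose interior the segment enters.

FREE

Obstacle 1 [(0,24) (1,19) (4,14) (9,14) (11,23)]:
  edge (0,24)–(1,19): clear
  edge (1,19)–(4,14): clear
  edge (4,14)–(9,14): clear
  edge (9,14)–(11,23): clear
  edge (11,23)–(0,24): clear
  midpoint (15,7) outside
  → clear
Obstacle 2 [(15,23) (16,14) (24,14) (22,24)]:
  edge (15,23)–(16,14): clear
  edge (16,14)–(24,14): clear
  edge (24,14)–(22,24): clear
  edge (22,24)–(15,23): clear
  midpoint (15,7) outside
  → clear
Obstacle 3 [(0,0) (11,1) (1,11)]:
  edge (0,0)–(11,1): clear
  edge (11,1)–(1,11): clear
  edge (1,11)–(0,0): clear
  midpoint (15,7) outside
  → clear
Obstacle 4 [(14,1) (24,0) (24,11)]:
  edge (14,1)–(24,0): clear
  edge (24,0)–(24,11): clear
  edge (24,11)–(14,1): clear
  midpoint (15,7) outside
  → clear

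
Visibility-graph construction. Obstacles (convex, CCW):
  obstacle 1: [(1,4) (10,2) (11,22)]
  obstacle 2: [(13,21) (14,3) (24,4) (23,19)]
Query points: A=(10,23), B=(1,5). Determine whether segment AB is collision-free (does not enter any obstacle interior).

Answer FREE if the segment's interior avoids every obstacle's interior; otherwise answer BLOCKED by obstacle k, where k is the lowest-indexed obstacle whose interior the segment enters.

Obstacle 1 [(1,4) (10,2) (11,22)]:
  edge (1,4)–(10,2): clear
  edge (10,2)–(11,22): clear
  edge (11,22)–(1,4): clear
  midpoint (11/2,14) outside
  → clear
Obstacle 2 [(13,21) (14,3) (24,4) (23,19)]:
  edge (13,21)–(14,3): clear
  edge (14,3)–(24,4): clear
  edge (24,4)–(23,19): clear
  edge (23,19)–(13,21): clear
  midpoint (11/2,14) outside
  → clear

FREE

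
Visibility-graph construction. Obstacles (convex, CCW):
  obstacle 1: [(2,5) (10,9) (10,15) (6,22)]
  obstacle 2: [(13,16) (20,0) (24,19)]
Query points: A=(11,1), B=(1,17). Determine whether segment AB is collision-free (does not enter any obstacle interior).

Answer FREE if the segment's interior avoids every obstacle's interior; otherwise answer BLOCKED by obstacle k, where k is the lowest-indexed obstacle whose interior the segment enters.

Obstacle 1 [(2,5) (10,9) (10,15) (6,22)]:
  edge (2,5)–(10,9): crosses AB
  edge (10,9)–(10,15): clear
  edge (10,15)–(6,22): clear
  edge (6,22)–(2,5): crosses AB
  → BLOCKED
Obstacle 2 [(13,16) (20,0) (24,19)]:
  edge (13,16)–(20,0): clear
  edge (20,0)–(24,19): clear
  edge (24,19)–(13,16): clear
  midpoint (6,9) outside
  → clear

BLOCKED by obstacle 1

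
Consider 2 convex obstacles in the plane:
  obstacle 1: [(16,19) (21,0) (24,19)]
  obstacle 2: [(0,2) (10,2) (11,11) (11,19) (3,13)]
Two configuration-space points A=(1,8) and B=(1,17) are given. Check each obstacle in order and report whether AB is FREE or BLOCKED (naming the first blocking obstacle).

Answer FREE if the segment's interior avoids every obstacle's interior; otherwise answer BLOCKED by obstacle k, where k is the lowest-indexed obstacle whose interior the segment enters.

FREE

Obstacle 1 [(16,19) (21,0) (24,19)]:
  edge (16,19)–(21,0): clear
  edge (21,0)–(24,19): clear
  edge (24,19)–(16,19): clear
  midpoint (1,25/2) outside
  → clear
Obstacle 2 [(0,2) (10,2) (11,11) (11,19) (3,13)]:
  edge (0,2)–(10,2): clear
  edge (10,2)–(11,11): clear
  edge (11,11)–(11,19): clear
  edge (11,19)–(3,13): clear
  edge (3,13)–(0,2): clear
  midpoint (1,25/2) outside
  → clear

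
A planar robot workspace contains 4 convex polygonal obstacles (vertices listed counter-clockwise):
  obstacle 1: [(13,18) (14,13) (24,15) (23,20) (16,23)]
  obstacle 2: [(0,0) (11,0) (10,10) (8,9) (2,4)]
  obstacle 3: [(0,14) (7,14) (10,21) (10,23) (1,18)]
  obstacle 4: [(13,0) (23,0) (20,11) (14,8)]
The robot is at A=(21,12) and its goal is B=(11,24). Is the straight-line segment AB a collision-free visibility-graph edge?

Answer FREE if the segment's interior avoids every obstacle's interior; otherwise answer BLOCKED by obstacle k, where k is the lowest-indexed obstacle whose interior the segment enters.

BLOCKED by obstacle 1

Obstacle 1 [(13,18) (14,13) (24,15) (23,20) (16,23)]:
  edge (13,18)–(14,13): clear
  edge (14,13)–(24,15): crosses AB
  edge (24,15)–(23,20): clear
  edge (23,20)–(16,23): clear
  edge (16,23)–(13,18): crosses AB
  → BLOCKED
Obstacle 2 [(0,0) (11,0) (10,10) (8,9) (2,4)]:
  edge (0,0)–(11,0): clear
  edge (11,0)–(10,10): clear
  edge (10,10)–(8,9): clear
  edge (8,9)–(2,4): clear
  edge (2,4)–(0,0): clear
  midpoint (16,18) outside
  → clear
Obstacle 3 [(0,14) (7,14) (10,21) (10,23) (1,18)]:
  edge (0,14)–(7,14): clear
  edge (7,14)–(10,21): clear
  edge (10,21)–(10,23): clear
  edge (10,23)–(1,18): clear
  edge (1,18)–(0,14): clear
  midpoint (16,18) outside
  → clear
Obstacle 4 [(13,0) (23,0) (20,11) (14,8)]:
  edge (13,0)–(23,0): clear
  edge (23,0)–(20,11): clear
  edge (20,11)–(14,8): clear
  edge (14,8)–(13,0): clear
  midpoint (16,18) outside
  → clear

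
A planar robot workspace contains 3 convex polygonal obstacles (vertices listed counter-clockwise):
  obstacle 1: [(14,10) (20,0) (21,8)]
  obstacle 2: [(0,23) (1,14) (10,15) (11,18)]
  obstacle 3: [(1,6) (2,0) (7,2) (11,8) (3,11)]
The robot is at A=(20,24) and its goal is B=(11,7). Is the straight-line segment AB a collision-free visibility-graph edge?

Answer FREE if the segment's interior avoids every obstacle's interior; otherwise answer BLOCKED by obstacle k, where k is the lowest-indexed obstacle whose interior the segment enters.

FREE

Obstacle 1 [(14,10) (20,0) (21,8)]:
  edge (14,10)–(20,0): clear
  edge (20,0)–(21,8): clear
  edge (21,8)–(14,10): clear
  midpoint (31/2,31/2) outside
  → clear
Obstacle 2 [(0,23) (1,14) (10,15) (11,18)]:
  edge (0,23)–(1,14): clear
  edge (1,14)–(10,15): clear
  edge (10,15)–(11,18): clear
  edge (11,18)–(0,23): clear
  midpoint (31/2,31/2) outside
  → clear
Obstacle 3 [(1,6) (2,0) (7,2) (11,8) (3,11)]:
  edge (1,6)–(2,0): clear
  edge (2,0)–(7,2): clear
  edge (7,2)–(11,8): clear
  edge (11,8)–(3,11): clear
  edge (3,11)–(1,6): clear
  midpoint (31/2,31/2) outside
  → clear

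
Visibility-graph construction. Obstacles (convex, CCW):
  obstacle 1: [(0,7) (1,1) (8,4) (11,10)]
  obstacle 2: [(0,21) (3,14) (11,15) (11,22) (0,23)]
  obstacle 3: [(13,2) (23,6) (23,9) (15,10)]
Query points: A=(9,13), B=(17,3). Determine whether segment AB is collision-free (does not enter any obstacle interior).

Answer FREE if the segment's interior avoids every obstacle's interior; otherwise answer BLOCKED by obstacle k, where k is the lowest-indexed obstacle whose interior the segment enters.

BLOCKED by obstacle 3

Obstacle 1 [(0,7) (1,1) (8,4) (11,10)]:
  edge (0,7)–(1,1): clear
  edge (1,1)–(8,4): clear
  edge (8,4)–(11,10): clear
  edge (11,10)–(0,7): clear
  midpoint (13,8) outside
  → clear
Obstacle 2 [(0,21) (3,14) (11,15) (11,22) (0,23)]:
  edge (0,21)–(3,14): clear
  edge (3,14)–(11,15): clear
  edge (11,15)–(11,22): clear
  edge (11,22)–(0,23): clear
  edge (0,23)–(0,21): clear
  midpoint (13,8) outside
  → clear
Obstacle 3 [(13,2) (23,6) (23,9) (15,10)]:
  edge (13,2)–(23,6): crosses AB
  edge (23,6)–(23,9): clear
  edge (23,9)–(15,10): clear
  edge (15,10)–(13,2): crosses AB
  → BLOCKED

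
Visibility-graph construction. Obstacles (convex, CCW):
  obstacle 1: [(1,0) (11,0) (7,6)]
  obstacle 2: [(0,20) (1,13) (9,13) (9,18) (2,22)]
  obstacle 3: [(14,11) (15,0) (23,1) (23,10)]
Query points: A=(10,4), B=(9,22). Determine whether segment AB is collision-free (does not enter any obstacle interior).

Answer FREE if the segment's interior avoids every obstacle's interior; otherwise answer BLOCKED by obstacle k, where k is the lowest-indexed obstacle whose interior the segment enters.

Obstacle 1 [(1,0) (11,0) (7,6)]:
  edge (1,0)–(11,0): clear
  edge (11,0)–(7,6): clear
  edge (7,6)–(1,0): clear
  midpoint (19/2,13) outside
  → clear
Obstacle 2 [(0,20) (1,13) (9,13) (9,18) (2,22)]:
  edge (0,20)–(1,13): clear
  edge (1,13)–(9,13): clear
  edge (9,13)–(9,18): clear
  edge (9,18)–(2,22): clear
  edge (2,22)–(0,20): clear
  midpoint (19/2,13) outside
  → clear
Obstacle 3 [(14,11) (15,0) (23,1) (23,10)]:
  edge (14,11)–(15,0): clear
  edge (15,0)–(23,1): clear
  edge (23,1)–(23,10): clear
  edge (23,10)–(14,11): clear
  midpoint (19/2,13) outside
  → clear

FREE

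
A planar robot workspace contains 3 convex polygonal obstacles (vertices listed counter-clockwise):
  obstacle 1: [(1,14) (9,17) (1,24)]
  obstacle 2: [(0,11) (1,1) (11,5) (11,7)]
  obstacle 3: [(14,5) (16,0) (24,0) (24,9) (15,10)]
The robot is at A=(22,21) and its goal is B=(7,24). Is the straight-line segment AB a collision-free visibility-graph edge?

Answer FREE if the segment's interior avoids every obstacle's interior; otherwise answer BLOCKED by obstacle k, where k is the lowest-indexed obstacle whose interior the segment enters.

FREE

Obstacle 1 [(1,14) (9,17) (1,24)]:
  edge (1,14)–(9,17): clear
  edge (9,17)–(1,24): clear
  edge (1,24)–(1,14): clear
  midpoint (29/2,45/2) outside
  → clear
Obstacle 2 [(0,11) (1,1) (11,5) (11,7)]:
  edge (0,11)–(1,1): clear
  edge (1,1)–(11,5): clear
  edge (11,5)–(11,7): clear
  edge (11,7)–(0,11): clear
  midpoint (29/2,45/2) outside
  → clear
Obstacle 3 [(14,5) (16,0) (24,0) (24,9) (15,10)]:
  edge (14,5)–(16,0): clear
  edge (16,0)–(24,0): clear
  edge (24,0)–(24,9): clear
  edge (24,9)–(15,10): clear
  edge (15,10)–(14,5): clear
  midpoint (29/2,45/2) outside
  → clear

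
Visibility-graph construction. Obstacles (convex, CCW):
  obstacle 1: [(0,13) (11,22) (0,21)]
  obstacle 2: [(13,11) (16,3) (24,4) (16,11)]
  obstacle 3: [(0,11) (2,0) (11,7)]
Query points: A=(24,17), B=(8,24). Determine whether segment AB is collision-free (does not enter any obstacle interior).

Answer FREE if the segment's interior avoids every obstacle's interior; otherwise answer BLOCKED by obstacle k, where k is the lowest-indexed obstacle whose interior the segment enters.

Obstacle 1 [(0,13) (11,22) (0,21)]:
  edge (0,13)–(11,22): clear
  edge (11,22)–(0,21): clear
  edge (0,21)–(0,13): clear
  midpoint (16,41/2) outside
  → clear
Obstacle 2 [(13,11) (16,3) (24,4) (16,11)]:
  edge (13,11)–(16,3): clear
  edge (16,3)–(24,4): clear
  edge (24,4)–(16,11): clear
  edge (16,11)–(13,11): clear
  midpoint (16,41/2) outside
  → clear
Obstacle 3 [(0,11) (2,0) (11,7)]:
  edge (0,11)–(2,0): clear
  edge (2,0)–(11,7): clear
  edge (11,7)–(0,11): clear
  midpoint (16,41/2) outside
  → clear

FREE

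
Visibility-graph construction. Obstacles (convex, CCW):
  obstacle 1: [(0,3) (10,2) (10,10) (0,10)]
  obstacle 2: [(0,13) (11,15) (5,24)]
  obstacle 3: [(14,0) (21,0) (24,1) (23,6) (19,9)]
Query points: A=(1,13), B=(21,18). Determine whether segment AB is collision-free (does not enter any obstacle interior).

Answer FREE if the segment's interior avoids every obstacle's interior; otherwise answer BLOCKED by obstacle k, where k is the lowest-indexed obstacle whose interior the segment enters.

Obstacle 1 [(0,3) (10,2) (10,10) (0,10)]:
  edge (0,3)–(10,2): clear
  edge (10,2)–(10,10): clear
  edge (10,10)–(0,10): clear
  edge (0,10)–(0,3): clear
  midpoint (11,31/2) outside
  → clear
Obstacle 2 [(0,13) (11,15) (5,24)]:
  edge (0,13)–(11,15): crosses AB
  edge (11,15)–(5,24): crosses AB
  edge (5,24)–(0,13): clear
  → BLOCKED
Obstacle 3 [(14,0) (21,0) (24,1) (23,6) (19,9)]:
  edge (14,0)–(21,0): clear
  edge (21,0)–(24,1): clear
  edge (24,1)–(23,6): clear
  edge (23,6)–(19,9): clear
  edge (19,9)–(14,0): clear
  midpoint (11,31/2) outside
  → clear

BLOCKED by obstacle 2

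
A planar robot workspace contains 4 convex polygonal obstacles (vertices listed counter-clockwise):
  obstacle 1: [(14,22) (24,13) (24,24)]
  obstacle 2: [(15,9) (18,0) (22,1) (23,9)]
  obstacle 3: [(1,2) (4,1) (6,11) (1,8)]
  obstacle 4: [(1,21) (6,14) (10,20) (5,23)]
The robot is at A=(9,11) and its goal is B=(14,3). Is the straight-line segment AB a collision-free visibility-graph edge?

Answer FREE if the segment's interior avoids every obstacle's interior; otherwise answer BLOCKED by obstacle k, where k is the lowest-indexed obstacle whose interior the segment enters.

FREE

Obstacle 1 [(14,22) (24,13) (24,24)]:
  edge (14,22)–(24,13): clear
  edge (24,13)–(24,24): clear
  edge (24,24)–(14,22): clear
  midpoint (23/2,7) outside
  → clear
Obstacle 2 [(15,9) (18,0) (22,1) (23,9)]:
  edge (15,9)–(18,0): clear
  edge (18,0)–(22,1): clear
  edge (22,1)–(23,9): clear
  edge (23,9)–(15,9): clear
  midpoint (23/2,7) outside
  → clear
Obstacle 3 [(1,2) (4,1) (6,11) (1,8)]:
  edge (1,2)–(4,1): clear
  edge (4,1)–(6,11): clear
  edge (6,11)–(1,8): clear
  edge (1,8)–(1,2): clear
  midpoint (23/2,7) outside
  → clear
Obstacle 4 [(1,21) (6,14) (10,20) (5,23)]:
  edge (1,21)–(6,14): clear
  edge (6,14)–(10,20): clear
  edge (10,20)–(5,23): clear
  edge (5,23)–(1,21): clear
  midpoint (23/2,7) outside
  → clear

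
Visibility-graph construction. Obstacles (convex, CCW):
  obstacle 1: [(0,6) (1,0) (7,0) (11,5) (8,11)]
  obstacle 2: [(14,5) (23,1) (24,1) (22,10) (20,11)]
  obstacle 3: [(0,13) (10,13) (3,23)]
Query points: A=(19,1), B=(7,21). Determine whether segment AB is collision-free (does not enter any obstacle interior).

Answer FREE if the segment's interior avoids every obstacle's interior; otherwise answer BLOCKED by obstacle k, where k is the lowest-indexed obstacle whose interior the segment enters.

Obstacle 1 [(0,6) (1,0) (7,0) (11,5) (8,11)]:
  edge (0,6)–(1,0): clear
  edge (1,0)–(7,0): clear
  edge (7,0)–(11,5): clear
  edge (11,5)–(8,11): clear
  edge (8,11)–(0,6): clear
  midpoint (13,11) outside
  → clear
Obstacle 2 [(14,5) (23,1) (24,1) (22,10) (20,11)]:
  edge (14,5)–(23,1): crosses AB
  edge (23,1)–(24,1): clear
  edge (24,1)–(22,10): clear
  edge (22,10)–(20,11): clear
  edge (20,11)–(14,5): crosses AB
  → BLOCKED
Obstacle 3 [(0,13) (10,13) (3,23)]:
  edge (0,13)–(10,13): clear
  edge (10,13)–(3,23): clear
  edge (3,23)–(0,13): clear
  midpoint (13,11) outside
  → clear

BLOCKED by obstacle 2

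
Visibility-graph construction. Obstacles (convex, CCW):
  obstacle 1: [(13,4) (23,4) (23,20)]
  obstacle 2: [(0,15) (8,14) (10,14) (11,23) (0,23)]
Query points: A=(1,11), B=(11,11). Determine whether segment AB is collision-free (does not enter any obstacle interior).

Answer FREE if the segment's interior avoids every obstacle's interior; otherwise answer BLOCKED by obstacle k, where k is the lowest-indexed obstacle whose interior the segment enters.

Obstacle 1 [(13,4) (23,4) (23,20)]:
  edge (13,4)–(23,4): clear
  edge (23,4)–(23,20): clear
  edge (23,20)–(13,4): clear
  midpoint (6,11) outside
  → clear
Obstacle 2 [(0,15) (8,14) (10,14) (11,23) (0,23)]:
  edge (0,15)–(8,14): clear
  edge (8,14)–(10,14): clear
  edge (10,14)–(11,23): clear
  edge (11,23)–(0,23): clear
  edge (0,23)–(0,15): clear
  midpoint (6,11) outside
  → clear

FREE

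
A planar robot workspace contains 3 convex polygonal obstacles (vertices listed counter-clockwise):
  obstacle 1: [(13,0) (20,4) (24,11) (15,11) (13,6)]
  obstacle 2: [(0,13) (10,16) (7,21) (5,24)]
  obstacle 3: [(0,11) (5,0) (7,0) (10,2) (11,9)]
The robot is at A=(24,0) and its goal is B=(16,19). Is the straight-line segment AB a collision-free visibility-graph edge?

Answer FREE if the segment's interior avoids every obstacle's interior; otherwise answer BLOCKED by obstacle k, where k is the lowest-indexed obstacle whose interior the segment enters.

Obstacle 1 [(13,0) (20,4) (24,11) (15,11) (13,6)]:
  edge (13,0)–(20,4): clear
  edge (20,4)–(24,11): crosses AB
  edge (24,11)–(15,11): crosses AB
  edge (15,11)–(13,6): clear
  edge (13,6)–(13,0): clear
  → BLOCKED
Obstacle 2 [(0,13) (10,16) (7,21) (5,24)]:
  edge (0,13)–(10,16): clear
  edge (10,16)–(7,21): clear
  edge (7,21)–(5,24): clear
  edge (5,24)–(0,13): clear
  midpoint (20,19/2) outside
  → clear
Obstacle 3 [(0,11) (5,0) (7,0) (10,2) (11,9)]:
  edge (0,11)–(5,0): clear
  edge (5,0)–(7,0): clear
  edge (7,0)–(10,2): clear
  edge (10,2)–(11,9): clear
  edge (11,9)–(0,11): clear
  midpoint (20,19/2) outside
  → clear

BLOCKED by obstacle 1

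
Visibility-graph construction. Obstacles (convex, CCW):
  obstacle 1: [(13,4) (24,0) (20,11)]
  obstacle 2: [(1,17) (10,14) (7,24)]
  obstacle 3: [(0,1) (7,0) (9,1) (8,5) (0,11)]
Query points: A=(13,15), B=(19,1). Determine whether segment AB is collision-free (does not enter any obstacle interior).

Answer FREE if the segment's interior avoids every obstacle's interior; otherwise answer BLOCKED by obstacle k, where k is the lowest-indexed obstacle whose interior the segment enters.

Obstacle 1 [(13,4) (24,0) (20,11)]:
  edge (13,4)–(24,0): crosses AB
  edge (24,0)–(20,11): clear
  edge (20,11)–(13,4): crosses AB
  → BLOCKED
Obstacle 2 [(1,17) (10,14) (7,24)]:
  edge (1,17)–(10,14): clear
  edge (10,14)–(7,24): clear
  edge (7,24)–(1,17): clear
  midpoint (16,8) outside
  → clear
Obstacle 3 [(0,1) (7,0) (9,1) (8,5) (0,11)]:
  edge (0,1)–(7,0): clear
  edge (7,0)–(9,1): clear
  edge (9,1)–(8,5): clear
  edge (8,5)–(0,11): clear
  edge (0,11)–(0,1): clear
  midpoint (16,8) outside
  → clear

BLOCKED by obstacle 1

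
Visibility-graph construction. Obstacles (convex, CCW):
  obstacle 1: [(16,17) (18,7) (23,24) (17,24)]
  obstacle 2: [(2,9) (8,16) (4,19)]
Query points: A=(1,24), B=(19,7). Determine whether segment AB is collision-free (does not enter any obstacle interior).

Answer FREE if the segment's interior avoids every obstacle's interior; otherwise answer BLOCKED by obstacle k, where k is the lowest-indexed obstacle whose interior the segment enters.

Obstacle 1 [(16,17) (18,7) (23,24) (17,24)]:
  edge (16,17)–(18,7): crosses AB
  edge (18,7)–(23,24): crosses AB
  edge (23,24)–(17,24): clear
  edge (17,24)–(16,17): clear
  → BLOCKED
Obstacle 2 [(2,9) (8,16) (4,19)]:
  edge (2,9)–(8,16): clear
  edge (8,16)–(4,19): clear
  edge (4,19)–(2,9): clear
  midpoint (10,31/2) outside
  → clear

BLOCKED by obstacle 1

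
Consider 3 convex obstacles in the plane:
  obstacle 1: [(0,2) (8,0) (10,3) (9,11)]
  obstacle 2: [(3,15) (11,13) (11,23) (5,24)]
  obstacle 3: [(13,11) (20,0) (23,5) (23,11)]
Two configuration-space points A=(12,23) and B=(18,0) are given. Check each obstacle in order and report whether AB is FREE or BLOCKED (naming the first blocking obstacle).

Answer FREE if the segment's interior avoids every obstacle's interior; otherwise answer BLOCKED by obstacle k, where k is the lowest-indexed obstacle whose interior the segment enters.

Obstacle 1 [(0,2) (8,0) (10,3) (9,11)]:
  edge (0,2)–(8,0): clear
  edge (8,0)–(10,3): clear
  edge (10,3)–(9,11): clear
  edge (9,11)–(0,2): clear
  midpoint (15,23/2) outside
  → clear
Obstacle 2 [(3,15) (11,13) (11,23) (5,24)]:
  edge (3,15)–(11,13): clear
  edge (11,13)–(11,23): clear
  edge (11,23)–(5,24): clear
  edge (5,24)–(3,15): clear
  midpoint (15,23/2) outside
  → clear
Obstacle 3 [(13,11) (20,0) (23,5) (23,11)]:
  edge (13,11)–(20,0): crosses AB
  edge (20,0)–(23,5): clear
  edge (23,5)–(23,11): clear
  edge (23,11)–(13,11): crosses AB
  → BLOCKED

BLOCKED by obstacle 3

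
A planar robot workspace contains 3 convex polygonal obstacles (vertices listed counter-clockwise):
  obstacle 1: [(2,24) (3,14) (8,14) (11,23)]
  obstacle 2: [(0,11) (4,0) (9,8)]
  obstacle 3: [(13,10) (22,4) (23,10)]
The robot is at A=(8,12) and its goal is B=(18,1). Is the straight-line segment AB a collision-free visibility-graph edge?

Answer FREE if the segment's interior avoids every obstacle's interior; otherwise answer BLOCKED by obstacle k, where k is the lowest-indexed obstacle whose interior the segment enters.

FREE

Obstacle 1 [(2,24) (3,14) (8,14) (11,23)]:
  edge (2,24)–(3,14): clear
  edge (3,14)–(8,14): clear
  edge (8,14)–(11,23): clear
  edge (11,23)–(2,24): clear
  midpoint (13,13/2) outside
  → clear
Obstacle 2 [(0,11) (4,0) (9,8)]:
  edge (0,11)–(4,0): clear
  edge (4,0)–(9,8): clear
  edge (9,8)–(0,11): clear
  midpoint (13,13/2) outside
  → clear
Obstacle 3 [(13,10) (22,4) (23,10)]:
  edge (13,10)–(22,4): clear
  edge (22,4)–(23,10): clear
  edge (23,10)–(13,10): clear
  midpoint (13,13/2) outside
  → clear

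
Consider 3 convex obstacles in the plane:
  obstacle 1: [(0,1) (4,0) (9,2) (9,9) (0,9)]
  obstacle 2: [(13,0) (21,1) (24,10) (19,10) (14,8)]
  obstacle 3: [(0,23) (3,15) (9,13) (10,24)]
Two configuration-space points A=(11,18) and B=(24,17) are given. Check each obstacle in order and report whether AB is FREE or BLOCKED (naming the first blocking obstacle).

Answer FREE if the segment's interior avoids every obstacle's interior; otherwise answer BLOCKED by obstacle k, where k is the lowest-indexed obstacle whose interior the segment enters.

Obstacle 1 [(0,1) (4,0) (9,2) (9,9) (0,9)]:
  edge (0,1)–(4,0): clear
  edge (4,0)–(9,2): clear
  edge (9,2)–(9,9): clear
  edge (9,9)–(0,9): clear
  edge (0,9)–(0,1): clear
  midpoint (35/2,35/2) outside
  → clear
Obstacle 2 [(13,0) (21,1) (24,10) (19,10) (14,8)]:
  edge (13,0)–(21,1): clear
  edge (21,1)–(24,10): clear
  edge (24,10)–(19,10): clear
  edge (19,10)–(14,8): clear
  edge (14,8)–(13,0): clear
  midpoint (35/2,35/2) outside
  → clear
Obstacle 3 [(0,23) (3,15) (9,13) (10,24)]:
  edge (0,23)–(3,15): clear
  edge (3,15)–(9,13): clear
  edge (9,13)–(10,24): clear
  edge (10,24)–(0,23): clear
  midpoint (35/2,35/2) outside
  → clear

FREE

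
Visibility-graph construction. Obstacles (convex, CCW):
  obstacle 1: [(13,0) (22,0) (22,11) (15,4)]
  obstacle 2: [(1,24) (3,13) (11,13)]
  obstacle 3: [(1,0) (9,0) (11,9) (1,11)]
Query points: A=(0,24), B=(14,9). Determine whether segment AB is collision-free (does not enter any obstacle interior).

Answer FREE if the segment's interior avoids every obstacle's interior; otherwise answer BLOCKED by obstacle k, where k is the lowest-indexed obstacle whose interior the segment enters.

BLOCKED by obstacle 2

Obstacle 1 [(13,0) (22,0) (22,11) (15,4)]:
  edge (13,0)–(22,0): clear
  edge (22,0)–(22,11): clear
  edge (22,11)–(15,4): clear
  edge (15,4)–(13,0): clear
  midpoint (7,33/2) outside
  → clear
Obstacle 2 [(1,24) (3,13) (11,13)]:
  edge (1,24)–(3,13): crosses AB
  edge (3,13)–(11,13): crosses AB
  edge (11,13)–(1,24): clear
  → BLOCKED
Obstacle 3 [(1,0) (9,0) (11,9) (1,11)]:
  edge (1,0)–(9,0): clear
  edge (9,0)–(11,9): clear
  edge (11,9)–(1,11): clear
  edge (1,11)–(1,0): clear
  midpoint (7,33/2) outside
  → clear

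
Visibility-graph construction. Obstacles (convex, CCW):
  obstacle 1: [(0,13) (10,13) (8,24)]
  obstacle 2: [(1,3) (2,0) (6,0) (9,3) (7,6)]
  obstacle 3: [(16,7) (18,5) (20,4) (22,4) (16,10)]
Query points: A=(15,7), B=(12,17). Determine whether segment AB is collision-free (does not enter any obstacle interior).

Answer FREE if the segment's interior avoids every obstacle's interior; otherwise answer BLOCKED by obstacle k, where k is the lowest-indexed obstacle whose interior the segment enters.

Obstacle 1 [(0,13) (10,13) (8,24)]:
  edge (0,13)–(10,13): clear
  edge (10,13)–(8,24): clear
  edge (8,24)–(0,13): clear
  midpoint (27/2,12) outside
  → clear
Obstacle 2 [(1,3) (2,0) (6,0) (9,3) (7,6)]:
  edge (1,3)–(2,0): clear
  edge (2,0)–(6,0): clear
  edge (6,0)–(9,3): clear
  edge (9,3)–(7,6): clear
  edge (7,6)–(1,3): clear
  midpoint (27/2,12) outside
  → clear
Obstacle 3 [(16,7) (18,5) (20,4) (22,4) (16,10)]:
  edge (16,7)–(18,5): clear
  edge (18,5)–(20,4): clear
  edge (20,4)–(22,4): clear
  edge (22,4)–(16,10): clear
  edge (16,10)–(16,7): clear
  midpoint (27/2,12) outside
  → clear

FREE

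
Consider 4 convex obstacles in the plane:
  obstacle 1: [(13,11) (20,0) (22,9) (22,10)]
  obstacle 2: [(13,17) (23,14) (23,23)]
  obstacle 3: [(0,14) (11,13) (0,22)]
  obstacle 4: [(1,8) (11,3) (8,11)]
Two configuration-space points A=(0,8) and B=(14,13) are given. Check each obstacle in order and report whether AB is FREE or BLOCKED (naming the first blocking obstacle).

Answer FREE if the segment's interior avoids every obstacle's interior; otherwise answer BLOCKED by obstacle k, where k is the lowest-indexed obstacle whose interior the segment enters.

Obstacle 1 [(13,11) (20,0) (22,9) (22,10)]:
  edge (13,11)–(20,0): clear
  edge (20,0)–(22,9): clear
  edge (22,9)–(22,10): clear
  edge (22,10)–(13,11): clear
  midpoint (7,21/2) outside
  → clear
Obstacle 2 [(13,17) (23,14) (23,23)]:
  edge (13,17)–(23,14): clear
  edge (23,14)–(23,23): clear
  edge (23,23)–(13,17): clear
  midpoint (7,21/2) outside
  → clear
Obstacle 3 [(0,14) (11,13) (0,22)]:
  edge (0,14)–(11,13): clear
  edge (11,13)–(0,22): clear
  edge (0,22)–(0,14): clear
  midpoint (7,21/2) outside
  → clear
Obstacle 4 [(1,8) (11,3) (8,11)]:
  edge (1,8)–(11,3): clear
  edge (11,3)–(8,11): crosses AB
  edge (8,11)–(1,8): crosses AB
  → BLOCKED

BLOCKED by obstacle 4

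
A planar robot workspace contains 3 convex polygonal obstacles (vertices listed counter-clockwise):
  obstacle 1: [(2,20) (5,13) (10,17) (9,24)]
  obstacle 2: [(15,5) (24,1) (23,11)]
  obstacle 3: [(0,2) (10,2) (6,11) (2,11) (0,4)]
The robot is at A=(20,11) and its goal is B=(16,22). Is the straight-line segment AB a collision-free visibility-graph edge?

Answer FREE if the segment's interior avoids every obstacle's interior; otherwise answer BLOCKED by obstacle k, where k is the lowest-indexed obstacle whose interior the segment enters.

Obstacle 1 [(2,20) (5,13) (10,17) (9,24)]:
  edge (2,20)–(5,13): clear
  edge (5,13)–(10,17): clear
  edge (10,17)–(9,24): clear
  edge (9,24)–(2,20): clear
  midpoint (18,33/2) outside
  → clear
Obstacle 2 [(15,5) (24,1) (23,11)]:
  edge (15,5)–(24,1): clear
  edge (24,1)–(23,11): clear
  edge (23,11)–(15,5): clear
  midpoint (18,33/2) outside
  → clear
Obstacle 3 [(0,2) (10,2) (6,11) (2,11) (0,4)]:
  edge (0,2)–(10,2): clear
  edge (10,2)–(6,11): clear
  edge (6,11)–(2,11): clear
  edge (2,11)–(0,4): clear
  edge (0,4)–(0,2): clear
  midpoint (18,33/2) outside
  → clear

FREE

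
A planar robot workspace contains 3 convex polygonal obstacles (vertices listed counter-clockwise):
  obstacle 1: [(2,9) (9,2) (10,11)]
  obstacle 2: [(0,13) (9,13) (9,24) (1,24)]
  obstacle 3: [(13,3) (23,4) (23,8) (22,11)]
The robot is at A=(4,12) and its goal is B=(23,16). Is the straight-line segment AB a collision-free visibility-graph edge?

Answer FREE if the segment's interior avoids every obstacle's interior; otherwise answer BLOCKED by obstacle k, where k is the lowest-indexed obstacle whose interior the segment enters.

BLOCKED by obstacle 2

Obstacle 1 [(2,9) (9,2) (10,11)]:
  edge (2,9)–(9,2): clear
  edge (9,2)–(10,11): clear
  edge (10,11)–(2,9): clear
  midpoint (27/2,14) outside
  → clear
Obstacle 2 [(0,13) (9,13) (9,24) (1,24)]:
  edge (0,13)–(9,13): crosses AB
  edge (9,13)–(9,24): crosses AB
  edge (9,24)–(1,24): clear
  edge (1,24)–(0,13): clear
  → BLOCKED
Obstacle 3 [(13,3) (23,4) (23,8) (22,11)]:
  edge (13,3)–(23,4): clear
  edge (23,4)–(23,8): clear
  edge (23,8)–(22,11): clear
  edge (22,11)–(13,3): clear
  midpoint (27/2,14) outside
  → clear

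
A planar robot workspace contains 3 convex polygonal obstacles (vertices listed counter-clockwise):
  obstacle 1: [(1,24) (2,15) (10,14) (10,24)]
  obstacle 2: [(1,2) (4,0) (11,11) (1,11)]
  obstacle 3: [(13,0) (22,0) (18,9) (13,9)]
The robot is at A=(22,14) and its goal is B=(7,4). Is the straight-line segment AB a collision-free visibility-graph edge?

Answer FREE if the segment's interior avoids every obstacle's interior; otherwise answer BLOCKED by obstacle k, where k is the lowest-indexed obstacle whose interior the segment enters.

Obstacle 1 [(1,24) (2,15) (10,14) (10,24)]:
  edge (1,24)–(2,15): clear
  edge (2,15)–(10,14): clear
  edge (10,14)–(10,24): clear
  edge (10,24)–(1,24): clear
  midpoint (29/2,9) outside
  → clear
Obstacle 2 [(1,2) (4,0) (11,11) (1,11)]:
  edge (1,2)–(4,0): clear
  edge (4,0)–(11,11): clear
  edge (11,11)–(1,11): clear
  edge (1,11)–(1,2): clear
  midpoint (29/2,9) outside
  → clear
Obstacle 3 [(13,0) (22,0) (18,9) (13,9)]:
  edge (13,0)–(22,0): clear
  edge (22,0)–(18,9): clear
  edge (18,9)–(13,9): crosses AB
  edge (13,9)–(13,0): crosses AB
  → BLOCKED

BLOCKED by obstacle 3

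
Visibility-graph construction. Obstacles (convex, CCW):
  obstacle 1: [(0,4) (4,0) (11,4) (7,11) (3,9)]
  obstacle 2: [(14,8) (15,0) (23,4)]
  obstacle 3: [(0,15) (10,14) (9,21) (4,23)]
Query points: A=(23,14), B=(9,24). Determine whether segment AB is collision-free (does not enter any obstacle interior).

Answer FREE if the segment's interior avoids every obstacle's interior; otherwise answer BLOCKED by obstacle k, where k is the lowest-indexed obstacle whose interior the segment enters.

Obstacle 1 [(0,4) (4,0) (11,4) (7,11) (3,9)]:
  edge (0,4)–(4,0): clear
  edge (4,0)–(11,4): clear
  edge (11,4)–(7,11): clear
  edge (7,11)–(3,9): clear
  edge (3,9)–(0,4): clear
  midpoint (16,19) outside
  → clear
Obstacle 2 [(14,8) (15,0) (23,4)]:
  edge (14,8)–(15,0): clear
  edge (15,0)–(23,4): clear
  edge (23,4)–(14,8): clear
  midpoint (16,19) outside
  → clear
Obstacle 3 [(0,15) (10,14) (9,21) (4,23)]:
  edge (0,15)–(10,14): clear
  edge (10,14)–(9,21): clear
  edge (9,21)–(4,23): clear
  edge (4,23)–(0,15): clear
  midpoint (16,19) outside
  → clear

FREE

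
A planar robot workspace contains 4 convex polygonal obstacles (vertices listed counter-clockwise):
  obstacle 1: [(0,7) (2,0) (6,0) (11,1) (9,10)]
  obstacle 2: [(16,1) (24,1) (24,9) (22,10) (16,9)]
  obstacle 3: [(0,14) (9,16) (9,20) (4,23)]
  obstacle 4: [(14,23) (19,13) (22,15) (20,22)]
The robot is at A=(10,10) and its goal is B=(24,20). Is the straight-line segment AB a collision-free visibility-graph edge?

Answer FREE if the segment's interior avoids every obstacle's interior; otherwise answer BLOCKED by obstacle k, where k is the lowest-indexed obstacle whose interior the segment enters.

Obstacle 1 [(0,7) (2,0) (6,0) (11,1) (9,10)]:
  edge (0,7)–(2,0): clear
  edge (2,0)–(6,0): clear
  edge (6,0)–(11,1): clear
  edge (11,1)–(9,10): clear
  edge (9,10)–(0,7): clear
  midpoint (17,15) outside
  → clear
Obstacle 2 [(16,1) (24,1) (24,9) (22,10) (16,9)]:
  edge (16,1)–(24,1): clear
  edge (24,1)–(24,9): clear
  edge (24,9)–(22,10): clear
  edge (22,10)–(16,9): clear
  edge (16,9)–(16,1): clear
  midpoint (17,15) outside
  → clear
Obstacle 3 [(0,14) (9,16) (9,20) (4,23)]:
  edge (0,14)–(9,16): clear
  edge (9,16)–(9,20): clear
  edge (9,20)–(4,23): clear
  edge (4,23)–(0,14): clear
  midpoint (17,15) outside
  → clear
Obstacle 4 [(14,23) (19,13) (22,15) (20,22)]:
  edge (14,23)–(19,13): crosses AB
  edge (19,13)–(22,15): clear
  edge (22,15)–(20,22): crosses AB
  edge (20,22)–(14,23): clear
  → BLOCKED

BLOCKED by obstacle 4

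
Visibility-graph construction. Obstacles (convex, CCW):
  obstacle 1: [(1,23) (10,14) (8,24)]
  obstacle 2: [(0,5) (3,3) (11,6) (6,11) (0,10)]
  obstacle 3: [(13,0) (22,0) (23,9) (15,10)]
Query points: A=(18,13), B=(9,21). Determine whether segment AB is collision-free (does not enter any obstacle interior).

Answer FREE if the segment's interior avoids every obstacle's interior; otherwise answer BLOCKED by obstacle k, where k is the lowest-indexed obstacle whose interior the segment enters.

Obstacle 1 [(1,23) (10,14) (8,24)]:
  edge (1,23)–(10,14): clear
  edge (10,14)–(8,24): clear
  edge (8,24)–(1,23): clear
  midpoint (27/2,17) outside
  → clear
Obstacle 2 [(0,5) (3,3) (11,6) (6,11) (0,10)]:
  edge (0,5)–(3,3): clear
  edge (3,3)–(11,6): clear
  edge (11,6)–(6,11): clear
  edge (6,11)–(0,10): clear
  edge (0,10)–(0,5): clear
  midpoint (27/2,17) outside
  → clear
Obstacle 3 [(13,0) (22,0) (23,9) (15,10)]:
  edge (13,0)–(22,0): clear
  edge (22,0)–(23,9): clear
  edge (23,9)–(15,10): clear
  edge (15,10)–(13,0): clear
  midpoint (27/2,17) outside
  → clear

FREE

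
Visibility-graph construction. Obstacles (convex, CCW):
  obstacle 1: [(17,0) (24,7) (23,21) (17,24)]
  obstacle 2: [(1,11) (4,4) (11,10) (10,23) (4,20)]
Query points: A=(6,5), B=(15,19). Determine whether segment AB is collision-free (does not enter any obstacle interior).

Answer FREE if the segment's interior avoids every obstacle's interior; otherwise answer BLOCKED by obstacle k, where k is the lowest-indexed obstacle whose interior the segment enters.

BLOCKED by obstacle 2

Obstacle 1 [(17,0) (24,7) (23,21) (17,24)]:
  edge (17,0)–(24,7): clear
  edge (24,7)–(23,21): clear
  edge (23,21)–(17,24): clear
  edge (17,24)–(17,0): clear
  midpoint (21/2,12) outside
  → clear
Obstacle 2 [(1,11) (4,4) (11,10) (10,23) (4,20)]:
  edge (1,11)–(4,4): clear
  edge (4,4)–(11,10): crosses AB
  edge (11,10)–(10,23): crosses AB
  edge (10,23)–(4,20): clear
  edge (4,20)–(1,11): clear
  → BLOCKED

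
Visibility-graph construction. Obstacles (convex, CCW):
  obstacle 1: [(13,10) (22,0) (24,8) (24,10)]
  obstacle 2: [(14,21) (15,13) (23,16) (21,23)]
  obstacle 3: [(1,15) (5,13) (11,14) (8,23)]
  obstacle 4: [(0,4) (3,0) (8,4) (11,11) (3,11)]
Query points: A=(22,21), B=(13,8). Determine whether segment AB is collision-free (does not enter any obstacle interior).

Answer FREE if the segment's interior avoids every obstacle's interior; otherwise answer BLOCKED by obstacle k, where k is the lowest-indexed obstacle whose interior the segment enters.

Obstacle 1 [(13,10) (22,0) (24,8) (24,10)]:
  edge (13,10)–(22,0): crosses AB
  edge (22,0)–(24,8): clear
  edge (24,8)–(24,10): clear
  edge (24,10)–(13,10): crosses AB
  → BLOCKED
Obstacle 2 [(14,21) (15,13) (23,16) (21,23)]:
  edge (14,21)–(15,13): clear
  edge (15,13)–(23,16): crosses AB
  edge (23,16)–(21,23): crosses AB
  edge (21,23)–(14,21): clear
  → BLOCKED
Obstacle 3 [(1,15) (5,13) (11,14) (8,23)]:
  edge (1,15)–(5,13): clear
  edge (5,13)–(11,14): clear
  edge (11,14)–(8,23): clear
  edge (8,23)–(1,15): clear
  midpoint (35/2,29/2) outside
  → clear
Obstacle 4 [(0,4) (3,0) (8,4) (11,11) (3,11)]:
  edge (0,4)–(3,0): clear
  edge (3,0)–(8,4): clear
  edge (8,4)–(11,11): clear
  edge (11,11)–(3,11): clear
  edge (3,11)–(0,4): clear
  midpoint (35/2,29/2) outside
  → clear

BLOCKED by obstacle 1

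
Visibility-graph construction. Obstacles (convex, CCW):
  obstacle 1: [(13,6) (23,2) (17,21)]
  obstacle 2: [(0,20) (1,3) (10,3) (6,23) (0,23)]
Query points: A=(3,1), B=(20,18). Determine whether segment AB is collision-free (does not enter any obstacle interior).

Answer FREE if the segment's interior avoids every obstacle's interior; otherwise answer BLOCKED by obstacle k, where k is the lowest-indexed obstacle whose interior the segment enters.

BLOCKED by obstacle 1

Obstacle 1 [(13,6) (23,2) (17,21)]:
  edge (13,6)–(23,2): clear
  edge (23,2)–(17,21): crosses AB
  edge (17,21)–(13,6): crosses AB
  → BLOCKED
Obstacle 2 [(0,20) (1,3) (10,3) (6,23) (0,23)]:
  edge (0,20)–(1,3): clear
  edge (1,3)–(10,3): crosses AB
  edge (10,3)–(6,23): crosses AB
  edge (6,23)–(0,23): clear
  edge (0,23)–(0,20): clear
  → BLOCKED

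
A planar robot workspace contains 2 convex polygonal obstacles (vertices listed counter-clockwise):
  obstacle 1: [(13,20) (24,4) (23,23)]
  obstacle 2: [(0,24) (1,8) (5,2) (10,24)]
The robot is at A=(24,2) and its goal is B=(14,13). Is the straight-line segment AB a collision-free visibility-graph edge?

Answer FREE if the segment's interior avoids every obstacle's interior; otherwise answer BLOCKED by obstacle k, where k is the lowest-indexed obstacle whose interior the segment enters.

FREE

Obstacle 1 [(13,20) (24,4) (23,23)]:
  edge (13,20)–(24,4): clear
  edge (24,4)–(23,23): clear
  edge (23,23)–(13,20): clear
  midpoint (19,15/2) outside
  → clear
Obstacle 2 [(0,24) (1,8) (5,2) (10,24)]:
  edge (0,24)–(1,8): clear
  edge (1,8)–(5,2): clear
  edge (5,2)–(10,24): clear
  edge (10,24)–(0,24): clear
  midpoint (19,15/2) outside
  → clear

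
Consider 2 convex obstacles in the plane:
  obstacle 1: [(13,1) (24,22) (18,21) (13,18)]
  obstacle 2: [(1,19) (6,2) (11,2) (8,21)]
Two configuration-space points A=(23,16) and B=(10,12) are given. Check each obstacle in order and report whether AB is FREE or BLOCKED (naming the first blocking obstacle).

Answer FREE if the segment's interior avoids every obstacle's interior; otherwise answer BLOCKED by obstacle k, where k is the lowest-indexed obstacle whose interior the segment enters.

BLOCKED by obstacle 1

Obstacle 1 [(13,1) (24,22) (18,21) (13,18)]:
  edge (13,1)–(24,22): crosses AB
  edge (24,22)–(18,21): clear
  edge (18,21)–(13,18): clear
  edge (13,18)–(13,1): crosses AB
  → BLOCKED
Obstacle 2 [(1,19) (6,2) (11,2) (8,21)]:
  edge (1,19)–(6,2): clear
  edge (6,2)–(11,2): clear
  edge (11,2)–(8,21): clear
  edge (8,21)–(1,19): clear
  midpoint (33/2,14) outside
  → clear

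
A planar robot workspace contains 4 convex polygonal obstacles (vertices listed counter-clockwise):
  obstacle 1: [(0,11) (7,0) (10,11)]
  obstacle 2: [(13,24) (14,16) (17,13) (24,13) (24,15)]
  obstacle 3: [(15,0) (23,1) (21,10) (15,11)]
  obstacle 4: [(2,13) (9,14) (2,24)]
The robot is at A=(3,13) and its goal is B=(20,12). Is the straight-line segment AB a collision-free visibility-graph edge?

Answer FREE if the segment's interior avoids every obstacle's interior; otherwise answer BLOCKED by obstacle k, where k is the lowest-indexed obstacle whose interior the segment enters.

Obstacle 1 [(0,11) (7,0) (10,11)]:
  edge (0,11)–(7,0): clear
  edge (7,0)–(10,11): clear
  edge (10,11)–(0,11): clear
  midpoint (23/2,25/2) outside
  → clear
Obstacle 2 [(13,24) (14,16) (17,13) (24,13) (24,15)]:
  edge (13,24)–(14,16): clear
  edge (14,16)–(17,13): clear
  edge (17,13)–(24,13): clear
  edge (24,13)–(24,15): clear
  edge (24,15)–(13,24): clear
  midpoint (23/2,25/2) outside
  → clear
Obstacle 3 [(15,0) (23,1) (21,10) (15,11)]:
  edge (15,0)–(23,1): clear
  edge (23,1)–(21,10): clear
  edge (21,10)–(15,11): clear
  edge (15,11)–(15,0): clear
  midpoint (23/2,25/2) outside
  → clear
Obstacle 4 [(2,13) (9,14) (2,24)]:
  edge (2,13)–(9,14): clear
  edge (9,14)–(2,24): clear
  edge (2,24)–(2,13): clear
  midpoint (23/2,25/2) outside
  → clear

FREE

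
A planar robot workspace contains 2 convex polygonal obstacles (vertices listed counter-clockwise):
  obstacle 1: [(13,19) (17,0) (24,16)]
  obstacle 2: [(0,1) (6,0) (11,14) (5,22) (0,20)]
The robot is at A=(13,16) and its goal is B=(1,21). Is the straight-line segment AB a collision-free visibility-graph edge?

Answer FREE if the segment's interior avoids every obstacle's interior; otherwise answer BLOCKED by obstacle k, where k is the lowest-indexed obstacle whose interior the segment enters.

BLOCKED by obstacle 2

Obstacle 1 [(13,19) (17,0) (24,16)]:
  edge (13,19)–(17,0): clear
  edge (17,0)–(24,16): clear
  edge (24,16)–(13,19): clear
  midpoint (7,37/2) outside
  → clear
Obstacle 2 [(0,1) (6,0) (11,14) (5,22) (0,20)]:
  edge (0,1)–(6,0): clear
  edge (6,0)–(11,14): clear
  edge (11,14)–(5,22): crosses AB
  edge (5,22)–(0,20): crosses AB
  edge (0,20)–(0,1): clear
  → BLOCKED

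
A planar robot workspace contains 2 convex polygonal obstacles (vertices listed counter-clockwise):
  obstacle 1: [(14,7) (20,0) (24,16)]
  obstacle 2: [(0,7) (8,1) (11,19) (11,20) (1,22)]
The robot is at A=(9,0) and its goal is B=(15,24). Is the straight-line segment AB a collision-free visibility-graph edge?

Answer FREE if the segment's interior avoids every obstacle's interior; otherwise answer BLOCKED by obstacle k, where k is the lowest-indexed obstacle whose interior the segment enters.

FREE

Obstacle 1 [(14,7) (20,0) (24,16)]:
  edge (14,7)–(20,0): clear
  edge (20,0)–(24,16): clear
  edge (24,16)–(14,7): clear
  midpoint (12,12) outside
  → clear
Obstacle 2 [(0,7) (8,1) (11,19) (11,20) (1,22)]:
  edge (0,7)–(8,1): clear
  edge (8,1)–(11,19): clear
  edge (11,19)–(11,20): clear
  edge (11,20)–(1,22): clear
  edge (1,22)–(0,7): clear
  midpoint (12,12) outside
  → clear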